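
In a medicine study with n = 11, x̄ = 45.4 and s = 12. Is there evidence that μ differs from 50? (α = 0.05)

t = (x̄ - μ₀)/(s/√n) = (45.4 - 50)/(12/√11) = -1.271. df = 10, critical t = ±2.228. Fail to reject H₀.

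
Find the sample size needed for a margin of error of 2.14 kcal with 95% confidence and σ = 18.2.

n = (z*σ/E)² = (1.96×18.2/2.14)² = 277.9 → n = 278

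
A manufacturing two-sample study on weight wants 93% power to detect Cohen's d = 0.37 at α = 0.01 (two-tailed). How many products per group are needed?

z_{α/2} = 2.576, z_β = Φ⁻¹(0.93) = 1.476. For small effect (d = 0.37): n per group = 2(z_{α/2} + z_β)²/d² = 2(2.576 + 1.476)²/0.37² = 239.9 → 240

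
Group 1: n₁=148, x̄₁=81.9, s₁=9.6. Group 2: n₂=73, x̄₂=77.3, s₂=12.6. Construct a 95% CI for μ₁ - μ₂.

Difference = 4.6. SE = √(9.6²/148 + 12.6²/73) = 1.673. CI = (1.32, 7.88)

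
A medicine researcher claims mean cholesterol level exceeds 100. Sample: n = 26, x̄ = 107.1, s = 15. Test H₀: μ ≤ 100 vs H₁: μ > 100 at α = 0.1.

t = (107.1 - 100)/(15/√26) = 2.414, df = 25. Critical t = 1.316. Reject H₀.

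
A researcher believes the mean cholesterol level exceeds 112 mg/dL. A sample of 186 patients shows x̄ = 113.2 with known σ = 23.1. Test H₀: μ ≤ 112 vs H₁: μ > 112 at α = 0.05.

z = 0.708. Critical value: 1.645. Fail to reject H₀.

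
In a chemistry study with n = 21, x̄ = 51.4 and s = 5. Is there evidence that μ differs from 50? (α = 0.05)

t = (x̄ - μ₀)/(s/√n) = (51.4 - 50)/(5/√21) = 1.283. df = 20, critical t = ±2.086. Fail to reject H₀.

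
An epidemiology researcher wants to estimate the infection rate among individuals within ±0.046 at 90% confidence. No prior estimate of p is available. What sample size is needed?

Conservative approach: use p = 0.5 (maximizes p(1-p) = 0.25). n = z²(0.25)/E² = 1.645²×0.25/0.046² = 319.7 → n = 320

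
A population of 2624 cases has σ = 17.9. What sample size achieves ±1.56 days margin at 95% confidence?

Without FPC: n₀ = (1.96×17.9/1.56)² = 505.789. With FPC: n = n₀N/(n₀+N-1) = 424.2 → n = 425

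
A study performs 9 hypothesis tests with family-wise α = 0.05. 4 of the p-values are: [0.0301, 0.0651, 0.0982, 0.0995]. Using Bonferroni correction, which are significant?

Bonferroni α = 0.05/9 = 0.00556. None of the given p-values are significant.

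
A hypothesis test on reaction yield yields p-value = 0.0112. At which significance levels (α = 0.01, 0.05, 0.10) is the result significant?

p = 0.0112. Significant at: α = 0.05, 0.1.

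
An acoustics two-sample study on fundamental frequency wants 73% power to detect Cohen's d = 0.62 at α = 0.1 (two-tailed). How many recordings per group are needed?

z_{α/2} = 1.645, z_β = Φ⁻¹(0.73) = 0.613. For medium effect (d = 0.62): n per group = 2(z_{α/2} + z_β)²/d² = 2(1.645 + 0.613)²/0.62² = 26.5 → 27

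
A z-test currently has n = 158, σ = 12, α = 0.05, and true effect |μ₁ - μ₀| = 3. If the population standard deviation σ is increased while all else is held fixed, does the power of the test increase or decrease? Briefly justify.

Power decreases: a larger σ inflates the standard error σ/√n, pulling the sampling distribution under H₁ back toward the critical value.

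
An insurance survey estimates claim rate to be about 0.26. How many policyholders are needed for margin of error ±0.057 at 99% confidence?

n = z²p(1-p)/E² = 2.576²×0.26×0.74/0.057² = 393.0 → n = 393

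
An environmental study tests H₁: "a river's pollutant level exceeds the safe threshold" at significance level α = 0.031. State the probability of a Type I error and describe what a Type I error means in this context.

P(Type I error) = α = 0.031. A Type I error is rejecting H₀ when H₀ is actually true (false positive) — here, concluding that a river's pollutant level exceeds the safe threshold when in fact this is not the case. Consequence: shutting down a compliant factory unnecessarily.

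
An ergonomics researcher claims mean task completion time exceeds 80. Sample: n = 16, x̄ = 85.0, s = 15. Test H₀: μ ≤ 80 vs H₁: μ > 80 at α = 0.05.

t = (85.0 - 80)/(15/√16) = 1.333, df = 15. Critical t = 1.753. Fail to reject H₀.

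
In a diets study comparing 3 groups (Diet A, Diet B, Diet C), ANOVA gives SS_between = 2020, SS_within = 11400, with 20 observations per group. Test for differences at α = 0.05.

df_between = 2, df_within = 57. F = MS_between/MS_within = 1010.0/200.0 = 5.05. F_crit ≈ 3.159. Reject H₀. At least one mean differs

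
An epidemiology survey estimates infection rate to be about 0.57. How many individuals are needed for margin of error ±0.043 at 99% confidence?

n = z²p(1-p)/E² = 2.576²×0.57×0.43/0.043² = 879.6 → n = 880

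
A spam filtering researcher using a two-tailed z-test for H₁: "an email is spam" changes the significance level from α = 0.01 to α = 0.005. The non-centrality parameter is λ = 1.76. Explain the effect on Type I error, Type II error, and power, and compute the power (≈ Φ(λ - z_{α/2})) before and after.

Decreasing α from 0.01 to 0.005:
• Type I error rate decreases (α is the Type I rate by definition).
• Critical value moves from z_{α/2} = 2.576 to 2.807, so power = Φ(λ - z_{α/2}) goes from Φ(1.76 - 2.576) = 0.207 to Φ(1.76 - 2.807) = 0.148.
• Type II error rate β = 1 - power therefore increases (0.793 → 0.852).
Appropriate when false positives are costly — here, a legitimate email is sent to the spam folder and the user misses it.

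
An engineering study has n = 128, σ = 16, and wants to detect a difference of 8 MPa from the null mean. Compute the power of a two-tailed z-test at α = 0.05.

SE = σ/√n = 16/√128 = 1.414. Non-centrality λ = d/SE = 8/1.414 = 5.657. Power ≈ Φ(λ - z_{α/2}) = Φ(5.657 - 1.96) = Φ(3.697) = 1.0.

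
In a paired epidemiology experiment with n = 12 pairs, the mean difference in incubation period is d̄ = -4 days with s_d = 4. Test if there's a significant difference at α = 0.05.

t = d̄/(s_d/√n) = -4/(4/√12) = -3.464. df = 11, critical t = ±2.201. Reject H₀.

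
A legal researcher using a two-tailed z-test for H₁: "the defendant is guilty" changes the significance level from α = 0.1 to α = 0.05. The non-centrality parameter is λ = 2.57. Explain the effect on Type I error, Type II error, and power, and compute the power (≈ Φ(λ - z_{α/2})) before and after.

Decreasing α from 0.1 to 0.05:
• Type I error rate decreases (α is the Type I rate by definition).
• Critical value moves from z_{α/2} = 1.645 to 1.96, so power = Φ(λ - z_{α/2}) goes from Φ(2.57 - 1.645) = 0.823 to Φ(2.57 - 1.96) = 0.729.
• Type II error rate β = 1 - power therefore increases (0.177 → 0.271).
Appropriate when false positives are costly — here, convicting an innocent person.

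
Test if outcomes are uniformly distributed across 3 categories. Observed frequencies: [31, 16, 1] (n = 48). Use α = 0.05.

Expected = 16 each. χ² = Σ(O-E)²/E = 28.125. df = 2, critical value = 5.991. Reject H₀.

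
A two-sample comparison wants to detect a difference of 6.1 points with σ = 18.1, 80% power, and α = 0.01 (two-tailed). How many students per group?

n per group = 2(z_α/2 + z_β)²σ²/d² = 2×(2.576 + 0.84)²×18.1²/6.1² = 205.5 → n = 206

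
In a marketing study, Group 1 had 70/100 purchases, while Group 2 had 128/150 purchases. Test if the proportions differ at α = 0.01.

p̂₁ = 0.7, p̂₂ = 0.853, pooled p̂ = 0.792. z = -2.926. Critical: ±2.576. Reject H₀.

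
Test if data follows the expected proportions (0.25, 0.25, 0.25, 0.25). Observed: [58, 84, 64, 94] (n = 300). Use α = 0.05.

Expected: [75.0, 75.0, 75.0, 75.0]. χ² = 11.36. df = 3, critical = 7.815. Reject H₀.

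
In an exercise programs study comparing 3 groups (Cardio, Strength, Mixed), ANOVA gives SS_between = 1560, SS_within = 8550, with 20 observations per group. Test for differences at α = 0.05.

df_between = 2, df_within = 57. F = MS_between/MS_within = 780.0/150.0 = 5.2. F_crit ≈ 3.159. Reject H₀. At least one mean differs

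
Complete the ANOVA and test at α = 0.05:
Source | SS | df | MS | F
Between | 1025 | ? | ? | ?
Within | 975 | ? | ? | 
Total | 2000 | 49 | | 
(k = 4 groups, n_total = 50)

df_between = 3, df_within = 46. MS_between = 341.67, MS_within = 21.2. F = 16.12, F_crit ≈ 2.807. Reject H₀.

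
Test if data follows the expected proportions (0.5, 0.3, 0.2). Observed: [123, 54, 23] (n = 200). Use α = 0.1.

Expected: [100.0, 60.0, 40.0]. χ² = 13.115. df = 2, critical = 4.605. Reject H₀.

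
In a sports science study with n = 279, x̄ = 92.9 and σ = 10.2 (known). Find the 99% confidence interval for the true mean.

CI = x̄ ± z*(σ/√n) = 92.9 ± 2.576(10.2/√279) = 92.9 ± 1.57 = (91.33, 94.47)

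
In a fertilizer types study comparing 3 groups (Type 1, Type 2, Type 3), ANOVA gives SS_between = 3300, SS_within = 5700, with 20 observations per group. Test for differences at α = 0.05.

df_between = 2, df_within = 57. F = MS_between/MS_within = 1650.0/100.0 = 16.5. F_crit ≈ 3.159. Reject H₀. At least one mean differs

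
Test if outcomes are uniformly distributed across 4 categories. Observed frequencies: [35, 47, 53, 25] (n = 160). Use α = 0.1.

Expected = 40 each. χ² = Σ(O-E)²/E = 11.7. df = 3, critical value = 6.251. Reject H₀.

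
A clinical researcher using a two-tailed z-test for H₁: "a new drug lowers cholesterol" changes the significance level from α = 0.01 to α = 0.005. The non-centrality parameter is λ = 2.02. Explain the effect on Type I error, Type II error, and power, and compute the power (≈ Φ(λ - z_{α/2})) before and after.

Decreasing α from 0.01 to 0.005:
• Type I error rate decreases (α is the Type I rate by definition).
• Critical value moves from z_{α/2} = 2.576 to 2.807, so power = Φ(λ - z_{α/2}) goes from Φ(2.02 - 2.576) = 0.289 to Φ(2.02 - 2.807) = 0.216.
• Type II error rate β = 1 - power therefore increases (0.711 → 0.784).
Appropriate when false positives are costly — here, approving an ineffective drug — patients take a useless medication and may skip effective alternatives.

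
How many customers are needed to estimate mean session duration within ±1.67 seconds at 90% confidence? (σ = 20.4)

n = (z*σ/E)² = (1.645×20.4/1.67)² = 403.8 → n = 404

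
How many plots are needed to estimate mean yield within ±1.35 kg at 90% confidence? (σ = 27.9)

n = (z*σ/E)² = (1.645×27.9/1.35)² = 1155.8 → n = 1156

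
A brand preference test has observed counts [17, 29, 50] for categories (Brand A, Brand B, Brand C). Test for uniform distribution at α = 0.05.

Expected = 32 each. χ² = Σ(O-E)²/E = 17.438. df = 2, critical value = 5.991. Reject H₀.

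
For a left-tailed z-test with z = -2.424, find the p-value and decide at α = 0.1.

p = P(Z < -2.424) = Φ(-2.424) ≈ 0.0077. Since p < 0.1, reject H₀ (significant) at α = 0.1.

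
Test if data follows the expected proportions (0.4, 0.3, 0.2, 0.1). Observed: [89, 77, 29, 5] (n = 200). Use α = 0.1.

Expected: [80.0, 60.0, 40.0, 20.0]. χ² = 20.104. df = 3, critical = 6.251. Reject H₀.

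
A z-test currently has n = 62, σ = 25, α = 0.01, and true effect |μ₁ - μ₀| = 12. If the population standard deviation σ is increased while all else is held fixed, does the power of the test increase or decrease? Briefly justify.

Power decreases: a larger σ inflates the standard error σ/√n, pulling the sampling distribution under H₁ back toward the critical value.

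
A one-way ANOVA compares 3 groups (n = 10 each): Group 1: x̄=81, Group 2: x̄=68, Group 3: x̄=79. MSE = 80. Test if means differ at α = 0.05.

Grand mean = 76.0. SS_between = 980.0, MS_between = 490.0. F = 6.125, F_crit ≈ 3.354. Reject H₀.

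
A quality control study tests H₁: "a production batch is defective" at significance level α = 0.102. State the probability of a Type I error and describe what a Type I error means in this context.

P(Type I error) = α = 0.102. A Type I error is rejecting H₀ when H₀ is actually true (false positive) — here, concluding that a production batch is defective when in fact this is not the case. Consequence: scrapping a good batch — wasted material and cost for no reason.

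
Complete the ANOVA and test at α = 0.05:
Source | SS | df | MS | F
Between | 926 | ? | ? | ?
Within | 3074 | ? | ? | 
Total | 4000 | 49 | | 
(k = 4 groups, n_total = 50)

df_between = 3, df_within = 46. MS_between = 308.67, MS_within = 66.83. F = 4.619, F_crit ≈ 2.807. Reject H₀.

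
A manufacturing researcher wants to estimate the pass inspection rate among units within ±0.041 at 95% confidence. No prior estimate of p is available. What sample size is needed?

Conservative approach: use p = 0.5 (maximizes p(1-p) = 0.25). n = z²(0.25)/E² = 1.96²×0.25/0.041² = 571.3 → n = 572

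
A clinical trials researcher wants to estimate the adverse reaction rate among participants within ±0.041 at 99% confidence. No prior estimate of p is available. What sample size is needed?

Conservative approach: use p = 0.5 (maximizes p(1-p) = 0.25). n = z²(0.25)/E² = 2.576²×0.25/0.041² = 986.9 → n = 987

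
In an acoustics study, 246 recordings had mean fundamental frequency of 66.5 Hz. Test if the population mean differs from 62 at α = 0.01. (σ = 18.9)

z = (x̄ - μ₀)/(σ/√n) = (66.5 - 62)/(18.9/√246) = 3.734. Critical value: ±2.576. Since |3.734| > 2.576, Reject H₀.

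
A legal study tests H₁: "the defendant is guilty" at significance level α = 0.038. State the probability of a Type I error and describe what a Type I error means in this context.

P(Type I error) = α = 0.038. A Type I error is rejecting H₀ when H₀ is actually true (false positive) — here, concluding that the defendant is guilty when in fact this is not the case. Consequence: convicting an innocent person.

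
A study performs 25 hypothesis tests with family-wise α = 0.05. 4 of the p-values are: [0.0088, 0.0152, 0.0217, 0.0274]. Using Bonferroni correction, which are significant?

Bonferroni α = 0.05/25 = 0.002. None of the given p-values are significant.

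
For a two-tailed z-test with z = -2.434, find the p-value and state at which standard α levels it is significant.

p = 2·P(Z > |-2.434|) = 2·(1 - Φ(2.434)) ≈ 0.0149. Significant at α = 0.1; Significant at α = 0.05.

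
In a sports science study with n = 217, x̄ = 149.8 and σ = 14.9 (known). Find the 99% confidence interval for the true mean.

CI = x̄ ± z*(σ/√n) = 149.8 ± 2.576(14.9/√217) = 149.8 ± 2.61 = (147.19, 152.41)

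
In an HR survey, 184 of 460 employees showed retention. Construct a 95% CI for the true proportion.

p̂ = 0.4. CI = p̂ ± z*√(p̂(1-p̂)/n) = (0.355, 0.445)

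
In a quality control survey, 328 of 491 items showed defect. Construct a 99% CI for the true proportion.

p̂ = 0.668. CI = p̂ ± z*√(p̂(1-p̂)/n) = (0.613, 0.723)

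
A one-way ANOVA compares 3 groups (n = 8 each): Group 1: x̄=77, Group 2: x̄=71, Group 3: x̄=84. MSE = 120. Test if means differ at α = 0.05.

Grand mean = 77.33. SS_between = 677.33, MS_between = 338.67. F = 2.822, F_crit ≈ 3.467. Fail to reject H₀.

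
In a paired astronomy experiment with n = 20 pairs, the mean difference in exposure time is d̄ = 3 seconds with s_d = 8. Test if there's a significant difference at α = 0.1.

t = d̄/(s_d/√n) = 3/(8/√20) = 1.677. df = 19, critical t = ±1.729. Fail to reject H₀.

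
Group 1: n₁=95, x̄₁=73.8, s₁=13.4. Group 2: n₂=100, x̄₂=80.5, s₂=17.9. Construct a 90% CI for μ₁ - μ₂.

Difference = -6.7. SE = √(13.4²/95 + 17.9²/100) = 2.257. CI = (-10.41, -2.99)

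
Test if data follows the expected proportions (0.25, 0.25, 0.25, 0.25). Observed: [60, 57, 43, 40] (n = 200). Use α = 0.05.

Expected: [50.0, 50.0, 50.0, 50.0]. χ² = 5.96. df = 3, critical = 7.815. Fail to reject H₀.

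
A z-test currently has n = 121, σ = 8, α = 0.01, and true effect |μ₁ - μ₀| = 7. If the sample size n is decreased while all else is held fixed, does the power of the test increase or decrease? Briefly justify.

Power decreases: a smaller n inflates the standard error σ/√n, pulling the sampling distribution under H₁ back toward the critical value.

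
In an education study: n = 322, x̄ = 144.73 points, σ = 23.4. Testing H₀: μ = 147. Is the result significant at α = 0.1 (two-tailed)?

z = (144.73 - 147)/(23.4/√322) = -1.741. Since |z| > 1.645, significant at α = 0.1.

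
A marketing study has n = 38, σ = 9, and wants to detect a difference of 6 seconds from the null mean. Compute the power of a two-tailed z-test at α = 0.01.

SE = σ/√n = 9/√38 = 1.46. Non-centrality λ = d/SE = 6/1.46 = 4.11. Power ≈ Φ(λ - z_{α/2}) = Φ(4.11 - 2.576) = Φ(1.534) = 0.937.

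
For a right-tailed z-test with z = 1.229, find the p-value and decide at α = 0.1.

p = P(Z > 1.229) = 1 - Φ(1.229) ≈ 0.1095. Since p ≥ 0.1, fail to reject H₀ (not significant) at α = 0.1.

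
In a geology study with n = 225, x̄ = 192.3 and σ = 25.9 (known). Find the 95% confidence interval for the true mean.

CI = x̄ ± z*(σ/√n) = 192.3 ± 1.96(25.9/√225) = 192.3 ± 3.38 = (188.92, 195.68)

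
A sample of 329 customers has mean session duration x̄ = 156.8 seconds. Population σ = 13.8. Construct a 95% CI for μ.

CI = x̄ ± z*(σ/√n) = 156.8 ± 1.96(13.8/√329) = 156.8 ± 1.49 = (155.31, 158.29)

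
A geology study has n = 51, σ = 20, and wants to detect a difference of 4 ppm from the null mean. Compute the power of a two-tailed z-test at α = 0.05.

SE = σ/√n = 20/√51 = 2.801. Non-centrality λ = d/SE = 4/2.801 = 1.428. Power ≈ Φ(λ - z_{α/2}) = Φ(1.428 - 1.96) = Φ(-0.532) = 0.297.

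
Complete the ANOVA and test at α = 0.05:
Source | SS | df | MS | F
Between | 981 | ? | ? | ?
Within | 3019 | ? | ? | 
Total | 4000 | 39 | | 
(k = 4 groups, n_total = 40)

df_between = 3, df_within = 36. MS_between = 327.0, MS_within = 83.86. F = 3.899, F_crit ≈ 2.866. Reject H₀.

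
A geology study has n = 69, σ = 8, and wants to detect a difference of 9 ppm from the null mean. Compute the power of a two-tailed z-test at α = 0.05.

SE = σ/√n = 8/√69 = 0.963. Non-centrality λ = d/SE = 9/0.963 = 9.345. Power ≈ Φ(λ - z_{α/2}) = Φ(9.345 - 1.96) = Φ(7.385) = 1.0.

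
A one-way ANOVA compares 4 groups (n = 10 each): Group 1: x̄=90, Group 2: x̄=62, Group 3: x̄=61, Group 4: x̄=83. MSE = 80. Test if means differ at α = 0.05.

Grand mean = 74.0. SS_between = 6500.0, MS_between = 2166.67. F = 27.083, F_crit ≈ 2.866. Reject H₀.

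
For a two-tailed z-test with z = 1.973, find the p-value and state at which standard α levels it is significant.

p = 2·P(Z > |1.973|) = 2·(1 - Φ(1.973)) ≈ 0.0485. Significant at α = 0.1; Significant at α = 0.05.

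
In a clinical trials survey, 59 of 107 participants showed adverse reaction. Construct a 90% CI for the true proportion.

p̂ = 0.551. CI = p̂ ± z*√(p̂(1-p̂)/n) = (0.472, 0.63)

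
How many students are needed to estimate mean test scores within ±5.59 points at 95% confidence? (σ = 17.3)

n = (z*σ/E)² = (1.96×17.3/5.59)² = 36.8 → n = 37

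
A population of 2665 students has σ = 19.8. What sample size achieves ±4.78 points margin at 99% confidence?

Without FPC: n₀ = (2.576×19.8/4.78)² = 113.859. With FPC: n = n₀N/(n₀+N-1) = 109.2 → n = 110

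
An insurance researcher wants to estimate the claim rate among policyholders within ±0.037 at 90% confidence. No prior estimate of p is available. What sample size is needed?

Conservative approach: use p = 0.5 (maximizes p(1-p) = 0.25). n = z²(0.25)/E² = 1.645²×0.25/0.037² = 494.2 → n = 495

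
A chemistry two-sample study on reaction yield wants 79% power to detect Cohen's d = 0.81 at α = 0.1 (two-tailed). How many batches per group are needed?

z_{α/2} = 1.645, z_β = Φ⁻¹(0.79) = 0.806. For large effect (d = 0.81): n per group = 2(z_{α/2} + z_β)²/d² = 2(1.645 + 0.806)²/0.81² = 18.3 → 19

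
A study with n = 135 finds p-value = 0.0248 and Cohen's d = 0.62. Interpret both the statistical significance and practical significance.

Statistically significant (p = 0.0248 < 0.05). Cohen's d = 0.62 indicates a medium effect size. Both statistical and practical significance should be considered.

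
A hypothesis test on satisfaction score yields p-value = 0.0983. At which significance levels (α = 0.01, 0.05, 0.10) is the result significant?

p = 0.0983. Significant at: α = 0.1.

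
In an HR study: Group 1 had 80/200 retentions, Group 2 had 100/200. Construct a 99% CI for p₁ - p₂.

p̂₁ = 0.4, p̂₂ = 0.5. Difference = -0.1. CI = (-0.228, 0.028)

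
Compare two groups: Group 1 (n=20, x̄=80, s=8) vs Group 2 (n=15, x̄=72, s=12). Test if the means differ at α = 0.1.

Pooled sp = 9.9. t = 2.367, df = 33. Critical t = ±1.692. Reject H₀.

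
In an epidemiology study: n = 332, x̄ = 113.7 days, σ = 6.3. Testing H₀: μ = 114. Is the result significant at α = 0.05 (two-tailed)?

z = (113.7 - 114)/(6.3/√332) = -0.868. Since |z| ≤ 1.96, not significant at α = 0.05.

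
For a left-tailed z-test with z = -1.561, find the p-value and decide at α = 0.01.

p = P(Z < -1.561) = Φ(-1.561) ≈ 0.0593. Since p ≥ 0.01, fail to reject H₀ (not significant) at α = 0.01.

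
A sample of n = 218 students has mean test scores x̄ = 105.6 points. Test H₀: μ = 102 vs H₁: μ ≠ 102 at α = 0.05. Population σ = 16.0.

z = (x̄ - μ₀)/(σ/√n) = (105.6 - 102)/(16.0/√218) = 3.322. Critical value: ±1.96. Since |3.322| > 1.96, Reject H₀.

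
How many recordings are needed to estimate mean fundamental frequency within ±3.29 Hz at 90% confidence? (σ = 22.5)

n = (z*σ/E)² = (1.645×22.5/3.29)² = 126.6 → n = 127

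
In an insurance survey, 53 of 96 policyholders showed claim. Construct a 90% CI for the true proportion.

p̂ = 0.552. CI = p̂ ± z*√(p̂(1-p̂)/n) = (0.469, 0.636)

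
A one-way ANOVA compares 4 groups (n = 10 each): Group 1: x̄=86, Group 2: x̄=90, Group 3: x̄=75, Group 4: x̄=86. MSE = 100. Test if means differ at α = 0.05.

Grand mean = 84.25. SS_between = 1247.5, MS_between = 415.83. F = 4.158, F_crit ≈ 2.866. Reject H₀.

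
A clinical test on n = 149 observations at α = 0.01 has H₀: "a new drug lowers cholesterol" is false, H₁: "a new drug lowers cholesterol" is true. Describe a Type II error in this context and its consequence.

Type II error: failing to reject H₀ when it is false — concluding that a new drug lowers cholesterol is not supported when in fact it is. Consequence: shelving an effective drug — patients miss out on a treatment that would have helped.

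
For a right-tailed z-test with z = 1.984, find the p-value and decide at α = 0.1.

p = P(Z > 1.984) = 1 - Φ(1.984) ≈ 0.0236. Since p < 0.1, reject H₀ (significant) at α = 0.1.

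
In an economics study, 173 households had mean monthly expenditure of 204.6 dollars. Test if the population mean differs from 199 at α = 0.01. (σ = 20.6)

z = (x̄ - μ₀)/(σ/√n) = (204.6 - 199)/(20.6/√173) = 3.576. Critical value: ±2.576. Since |3.576| > 2.576, Reject H₀.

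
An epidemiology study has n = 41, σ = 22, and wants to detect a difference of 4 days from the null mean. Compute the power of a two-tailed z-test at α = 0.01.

SE = σ/√n = 22/√41 = 3.436. Non-centrality λ = d/SE = 4/3.436 = 1.164. Power ≈ Φ(λ - z_{α/2}) = Φ(1.164 - 2.576) = Φ(-1.412) = 0.079.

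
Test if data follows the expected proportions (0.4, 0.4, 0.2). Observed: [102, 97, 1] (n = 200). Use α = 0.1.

Expected: [80.0, 80.0, 40.0]. χ² = 47.688. df = 2, critical = 4.605. Reject H₀.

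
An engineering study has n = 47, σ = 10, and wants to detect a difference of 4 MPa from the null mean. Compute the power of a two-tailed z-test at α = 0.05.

SE = σ/√n = 10/√47 = 1.459. Non-centrality λ = d/SE = 4/1.459 = 2.742. Power ≈ Φ(λ - z_{α/2}) = Φ(2.742 - 1.96) = Φ(0.782) = 0.783.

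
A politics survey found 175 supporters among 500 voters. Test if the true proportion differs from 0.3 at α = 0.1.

p̂ = 0.35, p₀ = 0.3. z = (p̂ - p₀)/√(p₀(1-p₀)/n) = 2.44. Critical: ±1.645. Reject H₀.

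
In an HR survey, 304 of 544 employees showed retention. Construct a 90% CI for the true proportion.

p̂ = 0.559. CI = p̂ ± z*√(p̂(1-p̂)/n) = (0.524, 0.594)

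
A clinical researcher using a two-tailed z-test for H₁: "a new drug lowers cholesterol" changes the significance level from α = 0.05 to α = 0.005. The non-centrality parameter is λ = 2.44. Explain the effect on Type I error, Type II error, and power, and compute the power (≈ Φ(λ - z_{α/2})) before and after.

Decreasing α from 0.05 to 0.005:
• Type I error rate decreases (α is the Type I rate by definition).
• Critical value moves from z_{α/2} = 1.96 to 2.807, so power = Φ(λ - z_{α/2}) goes from Φ(2.44 - 1.96) = 0.684 to Φ(2.44 - 2.807) = 0.357.
• Type II error rate β = 1 - power therefore increases (0.316 → 0.643).
Appropriate when false positives are costly — here, approving an ineffective drug — patients take a useless medication and may skip effective alternatives.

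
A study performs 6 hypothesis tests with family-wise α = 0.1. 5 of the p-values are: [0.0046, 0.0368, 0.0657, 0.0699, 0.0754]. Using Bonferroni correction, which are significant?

Bonferroni α = 0.1/6 = 0.01667. Significant p-values: [0.0046]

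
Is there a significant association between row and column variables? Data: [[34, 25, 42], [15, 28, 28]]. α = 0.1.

χ² = 5.265. df = 2, critical = 4.605. Reject H₀. Variables are dependent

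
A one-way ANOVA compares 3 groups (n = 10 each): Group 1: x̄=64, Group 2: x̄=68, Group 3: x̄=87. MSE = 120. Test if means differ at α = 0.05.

Grand mean = 73.0. SS_between = 3020.0, MS_between = 1510.0. F = 12.583, F_crit ≈ 3.354. Reject H₀.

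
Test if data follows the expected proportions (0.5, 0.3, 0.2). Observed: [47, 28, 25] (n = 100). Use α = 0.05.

Expected: [50.0, 30.0, 20.0]. χ² = 1.563. df = 2, critical = 5.991. Fail to reject H₀.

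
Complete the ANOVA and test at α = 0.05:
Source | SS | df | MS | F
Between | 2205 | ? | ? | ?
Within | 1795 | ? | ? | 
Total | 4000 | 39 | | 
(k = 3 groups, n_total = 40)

df_between = 2, df_within = 37. MS_between = 1102.5, MS_within = 48.51. F = 22.726, F_crit ≈ 3.252. Reject H₀.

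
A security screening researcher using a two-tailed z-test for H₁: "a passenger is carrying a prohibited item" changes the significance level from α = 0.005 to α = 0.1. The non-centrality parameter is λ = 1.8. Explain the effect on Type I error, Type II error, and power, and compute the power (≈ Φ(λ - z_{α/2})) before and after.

Increasing α from 0.005 to 0.1:
• Type I error rate increases (α is the Type I rate by definition).
• Critical value moves from z_{α/2} = 2.807 to 1.645, so power = Φ(λ - z_{α/2}) goes from Φ(1.8 - 2.807) = 0.157 to Φ(1.8 - 1.645) = 0.562.
• Type II error rate β = 1 - power therefore decreases (0.843 → 0.438).
Appropriate when false negatives are costly — here, letting a prohibited item through — security breach.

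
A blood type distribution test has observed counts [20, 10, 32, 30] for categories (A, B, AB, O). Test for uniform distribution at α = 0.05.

Expected = 23 each. χ² = Σ(O-E)²/E = 13.391. df = 3, critical value = 7.815. Reject H₀.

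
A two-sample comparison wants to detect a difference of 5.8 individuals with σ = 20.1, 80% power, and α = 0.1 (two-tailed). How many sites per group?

n per group = 2(z_α/2 + z_β)²σ²/d² = 2×(1.645 + 0.84)²×20.1²/5.8² = 148.3 → n = 149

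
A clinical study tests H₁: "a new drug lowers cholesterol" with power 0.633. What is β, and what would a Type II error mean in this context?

β = 1 - power = 1 - 0.633 = 0.367. A Type II error is failing to reject H₀ when H₀ is false (false negative) — here, failing to conclude that a new drug lowers cholesterol when in fact it is true. Consequence: shelving an effective drug — patients miss out on a treatment that would have helped.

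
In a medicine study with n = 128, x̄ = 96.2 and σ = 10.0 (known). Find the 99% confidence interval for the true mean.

CI = x̄ ± z*(σ/√n) = 96.2 ± 2.576(10.0/√128) = 96.2 ± 2.28 = (93.92, 98.48)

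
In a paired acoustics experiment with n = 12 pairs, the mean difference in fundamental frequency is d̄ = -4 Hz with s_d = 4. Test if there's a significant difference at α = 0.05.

t = d̄/(s_d/√n) = -4/(4/√12) = -3.464. df = 11, critical t = ±2.201. Reject H₀.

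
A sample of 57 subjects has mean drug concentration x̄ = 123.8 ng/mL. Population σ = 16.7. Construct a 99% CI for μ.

CI = x̄ ± z*(σ/√n) = 123.8 ± 2.576(16.7/√57) = 123.8 ± 5.7 = (118.1, 129.5)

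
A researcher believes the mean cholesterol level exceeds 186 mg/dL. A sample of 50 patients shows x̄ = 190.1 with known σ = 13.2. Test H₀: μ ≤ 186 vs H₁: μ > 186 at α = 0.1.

z = 2.196. Critical value: 1.28. Reject H₀.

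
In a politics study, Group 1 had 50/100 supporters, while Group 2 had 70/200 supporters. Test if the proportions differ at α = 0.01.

p̂₁ = 0.5, p̂₂ = 0.35, pooled p̂ = 0.4. z = 2.5. Critical: ±2.576. Fail to reject H₀.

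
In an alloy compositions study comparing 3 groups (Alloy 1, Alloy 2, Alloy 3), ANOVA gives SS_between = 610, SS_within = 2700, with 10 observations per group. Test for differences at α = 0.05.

df_between = 2, df_within = 27. F = MS_between/MS_within = 305.0/100.0 = 3.05. F_crit ≈ 3.354. Fail to reject H₀.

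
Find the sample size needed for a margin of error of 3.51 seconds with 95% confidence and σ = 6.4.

n = (z*σ/E)² = (1.96×6.4/3.51)² = 12.8 → n = 13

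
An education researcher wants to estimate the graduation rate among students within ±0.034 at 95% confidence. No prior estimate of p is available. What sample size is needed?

Conservative approach: use p = 0.5 (maximizes p(1-p) = 0.25). n = z²(0.25)/E² = 1.96²×0.25/0.034² = 830.8 → n = 831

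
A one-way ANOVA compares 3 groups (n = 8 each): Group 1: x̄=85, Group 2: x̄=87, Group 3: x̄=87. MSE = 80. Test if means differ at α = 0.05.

Grand mean = 86.33. SS_between = 21.33, MS_between = 10.67. F = 0.133, F_crit ≈ 3.467. Fail to reject H₀.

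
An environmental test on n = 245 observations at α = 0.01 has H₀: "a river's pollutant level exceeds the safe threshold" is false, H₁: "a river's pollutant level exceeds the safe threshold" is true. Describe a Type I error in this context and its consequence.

Type I error: rejecting H₀ when it is true — concluding that a river's pollutant level exceeds the safe threshold when in fact it is not. Consequence: shutting down a compliant factory unnecessarily.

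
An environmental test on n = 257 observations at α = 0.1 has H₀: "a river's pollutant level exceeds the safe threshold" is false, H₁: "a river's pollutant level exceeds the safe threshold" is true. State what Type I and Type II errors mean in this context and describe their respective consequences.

Type I (false positive): concluding that a river's pollutant level exceeds the safe threshold when it is not — shutting down a compliant factory unnecessarily. Type II (false negative): failing to conclude that a river's pollutant level exceeds the safe threshold when it is — allowing unsafe pollution to continue. Which is costlier depends on domain priorities and is a judgement call rather than a statistical fact.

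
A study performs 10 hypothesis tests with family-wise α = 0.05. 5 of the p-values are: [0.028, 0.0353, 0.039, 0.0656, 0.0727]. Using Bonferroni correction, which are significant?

Bonferroni α = 0.05/10 = 0.005. None of the given p-values are significant.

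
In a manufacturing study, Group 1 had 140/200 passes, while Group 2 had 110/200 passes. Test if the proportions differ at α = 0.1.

p̂₁ = 0.7, p̂₂ = 0.55, pooled p̂ = 0.625. z = 3.098. Critical: ±1.645. Reject H₀.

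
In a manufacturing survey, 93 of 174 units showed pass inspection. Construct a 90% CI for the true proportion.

p̂ = 0.534. CI = p̂ ± z*√(p̂(1-p̂)/n) = (0.472, 0.597)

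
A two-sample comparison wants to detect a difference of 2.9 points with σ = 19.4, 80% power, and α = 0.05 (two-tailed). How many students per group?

n per group = 2(z_α/2 + z_β)²σ²/d² = 2×(1.96 + 0.84)²×19.4²/2.9² = 701.7 → n = 702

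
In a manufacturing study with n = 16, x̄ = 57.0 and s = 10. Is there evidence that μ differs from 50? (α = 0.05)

t = (x̄ - μ₀)/(s/√n) = (57.0 - 50)/(10/√16) = 2.8. df = 15, critical t = ±2.131. Reject H₀.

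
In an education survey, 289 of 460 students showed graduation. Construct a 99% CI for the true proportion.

p̂ = 0.628. CI = p̂ ± z*√(p̂(1-p̂)/n) = (0.57, 0.686)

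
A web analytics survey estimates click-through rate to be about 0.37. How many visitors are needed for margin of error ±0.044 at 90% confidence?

n = z²p(1-p)/E² = 1.645²×0.37×0.63/0.044² = 325.8 → n = 326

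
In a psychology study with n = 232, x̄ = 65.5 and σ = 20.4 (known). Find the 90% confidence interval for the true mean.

CI = x̄ ± z*(σ/√n) = 65.5 ± 1.645(20.4/√232) = 65.5 ± 2.2 = (63.3, 67.7)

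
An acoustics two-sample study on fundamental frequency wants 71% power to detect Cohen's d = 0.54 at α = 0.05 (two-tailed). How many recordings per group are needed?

z_{α/2} = 1.96, z_β = Φ⁻¹(0.71) = 0.553. For medium effect (d = 0.54): n per group = 2(z_{α/2} + z_β)²/d² = 2(1.96 + 0.553)²/0.54² = 43.3 → 44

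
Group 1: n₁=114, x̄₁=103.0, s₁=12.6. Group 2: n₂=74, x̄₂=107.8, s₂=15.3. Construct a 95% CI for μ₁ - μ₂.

Difference = -4.8. SE = √(12.6²/114 + 15.3²/74) = 2.134. CI = (-8.98, -0.62)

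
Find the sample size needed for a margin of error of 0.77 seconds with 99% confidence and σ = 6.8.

n = (z*σ/E)² = (2.576×6.8/0.77)² = 517.5 → n = 518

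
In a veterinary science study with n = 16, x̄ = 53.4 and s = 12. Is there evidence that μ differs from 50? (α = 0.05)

t = (x̄ - μ₀)/(s/√n) = (53.4 - 50)/(12/√16) = 1.133. df = 15, critical t = ±2.131. Fail to reject H₀.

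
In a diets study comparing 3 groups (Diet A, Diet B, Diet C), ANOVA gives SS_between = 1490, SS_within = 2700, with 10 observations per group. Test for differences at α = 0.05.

df_between = 2, df_within = 27. F = MS_between/MS_within = 745.0/100.0 = 7.45. F_crit ≈ 3.354. Reject H₀. At least one mean differs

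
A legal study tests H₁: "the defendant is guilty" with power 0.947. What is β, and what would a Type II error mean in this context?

β = 1 - power = 1 - 0.947 = 0.053. A Type II error is failing to reject H₀ when H₀ is false (false negative) — here, failing to conclude that the defendant is guilty when in fact it is true. Consequence: acquitting a guilty person.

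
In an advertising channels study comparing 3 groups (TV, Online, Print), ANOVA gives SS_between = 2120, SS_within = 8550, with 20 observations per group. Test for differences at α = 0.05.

df_between = 2, df_within = 57. F = MS_between/MS_within = 1060.0/150.0 = 7.067. F_crit ≈ 3.159. Reject H₀. At least one mean differs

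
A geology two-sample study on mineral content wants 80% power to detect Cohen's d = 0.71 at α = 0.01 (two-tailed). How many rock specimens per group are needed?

z_{α/2} = 2.576, z_β = Φ⁻¹(0.8) = 0.842. For medium effect (d = 0.71): n per group = 2(z_{α/2} + z_β)²/d² = 2(2.576 + 0.842)²/0.71² = 46.4 → 47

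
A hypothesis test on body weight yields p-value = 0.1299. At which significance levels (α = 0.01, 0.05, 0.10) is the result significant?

p = 0.1299. Not significant at any of the given levels.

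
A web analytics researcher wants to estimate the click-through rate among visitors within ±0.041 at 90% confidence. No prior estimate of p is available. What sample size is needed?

Conservative approach: use p = 0.5 (maximizes p(1-p) = 0.25). n = z²(0.25)/E² = 1.645²×0.25/0.041² = 402.4 → n = 403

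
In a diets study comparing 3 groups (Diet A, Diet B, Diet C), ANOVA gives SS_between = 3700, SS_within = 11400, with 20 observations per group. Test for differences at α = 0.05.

df_between = 2, df_within = 57. F = MS_between/MS_within = 1850.0/200.0 = 9.25. F_crit ≈ 3.159. Reject H₀. At least one mean differs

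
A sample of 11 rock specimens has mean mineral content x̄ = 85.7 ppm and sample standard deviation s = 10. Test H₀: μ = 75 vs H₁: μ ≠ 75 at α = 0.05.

t = (x̄ - μ₀)/(s/√n) = (85.7 - 75)/(10/√11) = 3.549. df = 10, critical t = ±2.228. Reject H₀.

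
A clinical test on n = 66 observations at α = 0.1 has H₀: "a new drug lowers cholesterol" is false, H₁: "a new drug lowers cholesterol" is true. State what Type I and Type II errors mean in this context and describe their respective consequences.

Type I (false positive): concluding that a new drug lowers cholesterol when it is not — approving an ineffective drug — patients take a useless medication and may skip effective alternatives. Type II (false negative): failing to conclude that a new drug lowers cholesterol when it is — shelving an effective drug — patients miss out on a treatment that would have helped. Which is costlier depends on domain priorities and is a judgement call rather than a statistical fact.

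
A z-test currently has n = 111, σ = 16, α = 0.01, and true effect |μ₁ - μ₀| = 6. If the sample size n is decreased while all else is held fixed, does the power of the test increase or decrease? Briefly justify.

Power decreases: a smaller n inflates the standard error σ/√n, pulling the sampling distribution under H₁ back toward the critical value.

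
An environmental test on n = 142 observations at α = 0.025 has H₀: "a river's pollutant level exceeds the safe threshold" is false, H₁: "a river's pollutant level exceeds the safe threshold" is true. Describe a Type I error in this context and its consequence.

Type I error: rejecting H₀ when it is true — concluding that a river's pollutant level exceeds the safe threshold when in fact it is not. Consequence: shutting down a compliant factory unnecessarily.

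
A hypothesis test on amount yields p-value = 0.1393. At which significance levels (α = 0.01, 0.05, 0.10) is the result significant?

p = 0.1393. Not significant at any of the given levels.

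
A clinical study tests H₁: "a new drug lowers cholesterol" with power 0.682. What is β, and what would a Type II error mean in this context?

β = 1 - power = 1 - 0.682 = 0.318. A Type II error is failing to reject H₀ when H₀ is false (false negative) — here, failing to conclude that a new drug lowers cholesterol when in fact it is true. Consequence: shelving an effective drug — patients miss out on a treatment that would have helped.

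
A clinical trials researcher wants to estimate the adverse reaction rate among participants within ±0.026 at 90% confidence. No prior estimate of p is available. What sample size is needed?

Conservative approach: use p = 0.5 (maximizes p(1-p) = 0.25). n = z²(0.25)/E² = 1.645²×0.25/0.026² = 1000.7 → n = 1001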